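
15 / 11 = 1.36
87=87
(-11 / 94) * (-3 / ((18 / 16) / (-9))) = -132 / 47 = -2.81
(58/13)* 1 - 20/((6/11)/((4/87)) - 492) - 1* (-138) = 19568396/137319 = 142.50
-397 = -397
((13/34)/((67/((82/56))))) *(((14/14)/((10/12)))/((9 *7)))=533/3348660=0.00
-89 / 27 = -3.30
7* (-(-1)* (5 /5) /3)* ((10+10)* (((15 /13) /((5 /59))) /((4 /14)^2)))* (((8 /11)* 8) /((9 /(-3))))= -15095.20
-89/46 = -1.93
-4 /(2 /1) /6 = -1 /3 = -0.33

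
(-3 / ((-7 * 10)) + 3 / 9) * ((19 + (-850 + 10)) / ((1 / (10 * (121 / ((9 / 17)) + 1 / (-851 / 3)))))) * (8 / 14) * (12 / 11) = -1816550117120 / 4128201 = -440034.32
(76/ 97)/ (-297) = -0.00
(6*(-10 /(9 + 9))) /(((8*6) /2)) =-5 /36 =-0.14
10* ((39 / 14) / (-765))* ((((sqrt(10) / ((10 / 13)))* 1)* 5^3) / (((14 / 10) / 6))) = -21125* sqrt(10) / 833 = -80.20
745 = 745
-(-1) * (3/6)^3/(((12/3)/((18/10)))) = 9/160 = 0.06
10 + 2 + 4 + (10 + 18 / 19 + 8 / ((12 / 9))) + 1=645 / 19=33.95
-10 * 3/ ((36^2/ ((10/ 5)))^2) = -5/ 69984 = -0.00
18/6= 3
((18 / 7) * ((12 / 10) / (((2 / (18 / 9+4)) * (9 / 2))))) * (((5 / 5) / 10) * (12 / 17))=432 / 2975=0.15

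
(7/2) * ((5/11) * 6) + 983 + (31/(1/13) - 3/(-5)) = 76788/55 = 1396.15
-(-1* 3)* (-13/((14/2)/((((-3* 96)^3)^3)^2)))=-7246518189927584751910237758651943429714477056/7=-1035216884275369250272891000000000000000000000.00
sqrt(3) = 1.73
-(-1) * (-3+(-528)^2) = 278781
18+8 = 26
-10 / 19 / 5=-2 / 19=-0.11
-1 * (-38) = 38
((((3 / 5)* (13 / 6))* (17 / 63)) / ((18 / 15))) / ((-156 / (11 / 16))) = -0.00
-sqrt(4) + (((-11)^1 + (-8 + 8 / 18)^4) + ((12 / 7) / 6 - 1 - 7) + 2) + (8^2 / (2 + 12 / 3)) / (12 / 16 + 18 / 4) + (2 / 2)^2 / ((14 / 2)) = 148910014 / 45927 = 3242.32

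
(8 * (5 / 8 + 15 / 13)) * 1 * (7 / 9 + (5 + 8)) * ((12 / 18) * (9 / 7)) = 45880 / 273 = 168.06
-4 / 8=-1 / 2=-0.50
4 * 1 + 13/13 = 5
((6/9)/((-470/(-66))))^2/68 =121/938825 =0.00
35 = 35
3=3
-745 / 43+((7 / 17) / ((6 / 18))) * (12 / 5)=-52489 / 3655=-14.36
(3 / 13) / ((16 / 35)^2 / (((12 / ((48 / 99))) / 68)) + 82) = 363825 / 130184366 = 0.00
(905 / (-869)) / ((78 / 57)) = -17195 / 22594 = -0.76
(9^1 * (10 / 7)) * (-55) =-4950 / 7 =-707.14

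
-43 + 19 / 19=-42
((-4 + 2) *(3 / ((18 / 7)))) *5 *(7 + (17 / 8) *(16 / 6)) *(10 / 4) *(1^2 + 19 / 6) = -83125 / 54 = -1539.35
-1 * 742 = -742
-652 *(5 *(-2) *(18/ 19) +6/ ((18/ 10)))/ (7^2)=32600/ 399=81.70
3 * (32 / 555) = 32 / 185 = 0.17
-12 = -12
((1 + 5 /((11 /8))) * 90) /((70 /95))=43605 /77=566.30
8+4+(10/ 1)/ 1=22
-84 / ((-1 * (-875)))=-12 / 125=-0.10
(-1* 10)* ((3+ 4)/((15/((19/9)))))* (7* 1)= -1862/27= -68.96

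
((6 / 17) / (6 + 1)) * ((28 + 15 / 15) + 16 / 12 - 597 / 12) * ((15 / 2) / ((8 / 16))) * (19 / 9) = -22135 / 714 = -31.00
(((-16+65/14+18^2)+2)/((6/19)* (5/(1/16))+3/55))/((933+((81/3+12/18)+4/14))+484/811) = 3733215475/288842427872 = 0.01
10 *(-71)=-710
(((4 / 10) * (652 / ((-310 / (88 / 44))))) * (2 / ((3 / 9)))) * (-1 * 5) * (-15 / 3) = -7824 / 31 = -252.39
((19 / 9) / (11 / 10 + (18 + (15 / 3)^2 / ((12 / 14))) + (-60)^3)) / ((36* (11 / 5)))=-475 / 3848259888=-0.00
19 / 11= 1.73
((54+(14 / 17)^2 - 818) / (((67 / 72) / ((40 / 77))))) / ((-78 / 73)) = 7729824000 / 19382363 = 398.81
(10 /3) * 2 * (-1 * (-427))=2846.67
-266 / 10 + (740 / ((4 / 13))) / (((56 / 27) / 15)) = 4862677 / 280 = 17366.70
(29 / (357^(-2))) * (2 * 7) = 51744294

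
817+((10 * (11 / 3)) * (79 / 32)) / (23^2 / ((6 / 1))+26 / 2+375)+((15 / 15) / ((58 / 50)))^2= 15722228177 / 19221896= 817.93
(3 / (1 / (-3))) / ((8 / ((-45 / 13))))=405 / 104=3.89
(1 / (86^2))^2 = 1 / 54700816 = 0.00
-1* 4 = -4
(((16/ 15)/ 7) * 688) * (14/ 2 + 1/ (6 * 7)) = 324736/ 441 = 736.36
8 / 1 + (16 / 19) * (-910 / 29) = -18.42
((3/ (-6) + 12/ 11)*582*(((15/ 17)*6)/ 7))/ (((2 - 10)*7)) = -170235/ 36652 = -4.64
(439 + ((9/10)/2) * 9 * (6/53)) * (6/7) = 698739/1855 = 376.68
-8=-8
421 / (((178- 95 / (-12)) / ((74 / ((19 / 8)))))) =2990784 / 42389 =70.56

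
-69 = -69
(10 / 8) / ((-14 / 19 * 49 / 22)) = -1045 / 1372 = -0.76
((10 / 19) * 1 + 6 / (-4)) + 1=1 / 38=0.03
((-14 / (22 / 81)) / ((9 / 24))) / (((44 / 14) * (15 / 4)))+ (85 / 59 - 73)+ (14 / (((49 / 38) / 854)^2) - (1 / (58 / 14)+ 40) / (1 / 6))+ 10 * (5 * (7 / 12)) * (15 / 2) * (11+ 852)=183446807153177 / 28984340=6329169.72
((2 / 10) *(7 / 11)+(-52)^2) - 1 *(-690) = 186677 / 55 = 3394.13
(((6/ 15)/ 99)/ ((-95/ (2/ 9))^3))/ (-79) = 16/ 24441656394375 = 0.00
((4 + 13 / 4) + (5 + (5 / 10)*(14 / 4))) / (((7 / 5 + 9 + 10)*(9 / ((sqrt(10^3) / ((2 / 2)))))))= 350*sqrt(10) / 459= 2.41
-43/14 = -3.07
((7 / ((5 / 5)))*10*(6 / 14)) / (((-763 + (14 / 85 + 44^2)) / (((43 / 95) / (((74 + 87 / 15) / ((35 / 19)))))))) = 182750 / 683972621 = 0.00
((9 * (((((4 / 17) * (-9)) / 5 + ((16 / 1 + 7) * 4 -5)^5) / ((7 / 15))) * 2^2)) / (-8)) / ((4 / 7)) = -11438760129093 / 136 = -84108530360.98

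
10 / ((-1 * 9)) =-10 / 9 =-1.11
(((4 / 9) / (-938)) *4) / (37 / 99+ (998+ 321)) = -44 / 30629921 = -0.00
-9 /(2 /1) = -9 /2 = -4.50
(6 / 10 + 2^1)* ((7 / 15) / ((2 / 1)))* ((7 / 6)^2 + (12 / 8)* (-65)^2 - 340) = 19652269 / 5400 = 3639.31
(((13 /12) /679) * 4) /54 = 13 /109998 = 0.00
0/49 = 0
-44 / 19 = -2.32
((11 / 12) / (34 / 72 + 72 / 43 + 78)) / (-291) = -473 / 12034499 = -0.00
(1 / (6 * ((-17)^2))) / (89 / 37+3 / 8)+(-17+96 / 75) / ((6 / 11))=-1028205181 / 35677050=-28.82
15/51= 5/17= 0.29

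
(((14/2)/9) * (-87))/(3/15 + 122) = -1015/1833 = -0.55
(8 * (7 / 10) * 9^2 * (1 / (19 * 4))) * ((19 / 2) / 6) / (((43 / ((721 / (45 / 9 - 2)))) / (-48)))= -545076 / 215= -2535.24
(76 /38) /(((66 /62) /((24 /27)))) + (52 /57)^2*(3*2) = 6.66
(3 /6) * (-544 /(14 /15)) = -2040 /7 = -291.43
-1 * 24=-24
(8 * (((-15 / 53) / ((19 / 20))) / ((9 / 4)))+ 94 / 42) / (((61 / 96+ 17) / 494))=20740928 / 628103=33.02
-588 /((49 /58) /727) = -505992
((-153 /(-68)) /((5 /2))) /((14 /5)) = 9 /28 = 0.32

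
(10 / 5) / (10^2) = 1 / 50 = 0.02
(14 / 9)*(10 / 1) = 140 / 9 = 15.56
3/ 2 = 1.50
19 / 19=1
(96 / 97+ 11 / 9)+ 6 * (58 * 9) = 2736167 / 873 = 3134.21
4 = 4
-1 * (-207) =207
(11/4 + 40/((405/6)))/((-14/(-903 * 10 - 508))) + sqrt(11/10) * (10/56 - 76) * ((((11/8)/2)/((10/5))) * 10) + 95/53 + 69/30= 457046267/200340 - 23353 * sqrt(110)/896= 2008.00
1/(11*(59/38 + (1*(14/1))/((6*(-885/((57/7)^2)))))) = 78470/1189287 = 0.07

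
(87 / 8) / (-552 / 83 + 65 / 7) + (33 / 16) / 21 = 4.23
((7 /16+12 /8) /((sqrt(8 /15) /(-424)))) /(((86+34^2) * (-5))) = 1643 * sqrt(30) /49680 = 0.18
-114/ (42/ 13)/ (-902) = 247/ 6314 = 0.04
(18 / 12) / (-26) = -3 / 52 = -0.06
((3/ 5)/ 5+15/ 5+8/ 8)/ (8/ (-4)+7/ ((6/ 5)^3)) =22248/ 11075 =2.01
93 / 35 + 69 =71.66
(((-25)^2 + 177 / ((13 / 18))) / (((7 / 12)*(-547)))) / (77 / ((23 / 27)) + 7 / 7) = -1560918 / 52315627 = -0.03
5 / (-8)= -5 / 8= -0.62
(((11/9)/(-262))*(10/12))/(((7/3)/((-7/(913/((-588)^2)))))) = 48020/10873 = 4.42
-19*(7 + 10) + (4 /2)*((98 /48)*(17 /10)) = -37927 /120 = -316.06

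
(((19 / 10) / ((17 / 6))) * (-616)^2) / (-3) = -84819.58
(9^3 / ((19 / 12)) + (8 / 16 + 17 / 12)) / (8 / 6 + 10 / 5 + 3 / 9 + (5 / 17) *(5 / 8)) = 3584042 / 29849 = 120.07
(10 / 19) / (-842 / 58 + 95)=145 / 22173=0.01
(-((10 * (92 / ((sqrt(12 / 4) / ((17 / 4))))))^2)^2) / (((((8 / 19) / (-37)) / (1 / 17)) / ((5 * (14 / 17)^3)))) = 374876558272222.22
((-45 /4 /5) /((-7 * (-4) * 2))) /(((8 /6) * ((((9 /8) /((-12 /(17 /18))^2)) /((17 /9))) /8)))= -7776 /119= -65.34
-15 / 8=-1.88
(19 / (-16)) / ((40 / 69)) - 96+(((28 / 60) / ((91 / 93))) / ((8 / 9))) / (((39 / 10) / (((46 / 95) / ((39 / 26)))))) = -201402197 / 2055040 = -98.00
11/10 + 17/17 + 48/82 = 1101/410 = 2.69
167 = 167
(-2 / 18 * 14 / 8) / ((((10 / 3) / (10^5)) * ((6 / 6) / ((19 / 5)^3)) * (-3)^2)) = -960260 / 27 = -35565.19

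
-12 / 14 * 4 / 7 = -24 / 49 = -0.49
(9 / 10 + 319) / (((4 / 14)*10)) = 22393 / 200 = 111.96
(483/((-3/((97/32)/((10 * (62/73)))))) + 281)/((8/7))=31044993/158720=195.60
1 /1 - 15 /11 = -4 /11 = -0.36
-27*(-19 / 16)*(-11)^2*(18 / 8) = 8729.02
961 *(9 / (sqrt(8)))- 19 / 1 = 3038.88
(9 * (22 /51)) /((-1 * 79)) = -0.05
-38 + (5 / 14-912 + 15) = -13085 / 14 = -934.64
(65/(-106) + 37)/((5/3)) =11571/530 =21.83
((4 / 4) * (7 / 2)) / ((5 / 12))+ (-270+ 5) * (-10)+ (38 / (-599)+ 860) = 10537418 / 2995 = 3518.34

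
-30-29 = -59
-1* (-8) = 8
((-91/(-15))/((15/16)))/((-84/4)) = -0.31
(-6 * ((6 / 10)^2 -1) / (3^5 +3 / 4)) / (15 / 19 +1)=1216 / 138125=0.01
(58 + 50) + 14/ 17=1850/ 17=108.82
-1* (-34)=34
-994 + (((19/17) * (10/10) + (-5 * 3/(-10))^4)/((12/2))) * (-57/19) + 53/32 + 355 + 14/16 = -21745/34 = -639.56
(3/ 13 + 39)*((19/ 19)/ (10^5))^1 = 51/ 130000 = 0.00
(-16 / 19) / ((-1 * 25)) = 16 / 475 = 0.03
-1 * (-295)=295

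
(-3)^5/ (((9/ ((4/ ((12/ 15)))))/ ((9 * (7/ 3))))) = -2835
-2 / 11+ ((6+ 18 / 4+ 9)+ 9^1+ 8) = 799 / 22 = 36.32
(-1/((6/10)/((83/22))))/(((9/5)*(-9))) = 2075/5346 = 0.39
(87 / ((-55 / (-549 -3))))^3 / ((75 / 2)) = 73838647305216 / 4159375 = 17752341.95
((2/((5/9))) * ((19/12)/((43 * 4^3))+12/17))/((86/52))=15467829/10058560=1.54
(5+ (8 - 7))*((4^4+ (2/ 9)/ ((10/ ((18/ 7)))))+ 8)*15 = 166356/ 7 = 23765.14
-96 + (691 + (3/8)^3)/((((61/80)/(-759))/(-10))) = 6713621829/976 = 6878710.89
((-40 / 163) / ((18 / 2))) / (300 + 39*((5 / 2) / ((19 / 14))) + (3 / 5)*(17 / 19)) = -475 / 6487074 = -0.00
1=1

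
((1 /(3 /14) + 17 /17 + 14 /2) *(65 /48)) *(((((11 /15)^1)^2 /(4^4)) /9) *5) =29887 /1492992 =0.02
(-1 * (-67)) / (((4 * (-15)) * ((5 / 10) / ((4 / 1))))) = -134 / 15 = -8.93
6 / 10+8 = 43 / 5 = 8.60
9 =9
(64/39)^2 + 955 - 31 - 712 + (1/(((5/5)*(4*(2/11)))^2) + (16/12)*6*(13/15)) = 108790157/486720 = 223.52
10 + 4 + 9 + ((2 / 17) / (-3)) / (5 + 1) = 3518 / 153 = 22.99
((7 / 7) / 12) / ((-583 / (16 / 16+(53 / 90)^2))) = -0.00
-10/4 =-5/2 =-2.50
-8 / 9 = -0.89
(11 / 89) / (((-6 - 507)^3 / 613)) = -6743 / 12015507033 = -0.00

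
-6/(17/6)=-36/17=-2.12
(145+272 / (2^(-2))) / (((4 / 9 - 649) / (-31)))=344007 / 5837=58.94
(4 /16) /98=1 /392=0.00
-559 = -559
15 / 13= 1.15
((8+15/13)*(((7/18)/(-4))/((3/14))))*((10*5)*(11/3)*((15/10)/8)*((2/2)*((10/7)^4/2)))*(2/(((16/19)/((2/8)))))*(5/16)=-277578125/5031936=-55.16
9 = 9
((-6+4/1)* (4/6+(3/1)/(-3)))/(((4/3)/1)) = 0.50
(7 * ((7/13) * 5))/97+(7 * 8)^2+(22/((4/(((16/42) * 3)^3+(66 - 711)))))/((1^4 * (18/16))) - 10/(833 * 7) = -9.84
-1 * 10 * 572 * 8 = -45760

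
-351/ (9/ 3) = -117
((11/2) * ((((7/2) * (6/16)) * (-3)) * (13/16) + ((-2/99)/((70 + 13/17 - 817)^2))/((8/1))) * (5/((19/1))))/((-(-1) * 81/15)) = -0.86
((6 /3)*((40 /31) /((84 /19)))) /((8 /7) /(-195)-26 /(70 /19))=-24700 /298871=-0.08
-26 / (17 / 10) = -260 / 17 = -15.29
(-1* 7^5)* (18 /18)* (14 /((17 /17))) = -235298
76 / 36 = 19 / 9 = 2.11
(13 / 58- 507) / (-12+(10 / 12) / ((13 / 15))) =54587 / 1189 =45.91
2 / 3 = 0.67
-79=-79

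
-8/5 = -1.60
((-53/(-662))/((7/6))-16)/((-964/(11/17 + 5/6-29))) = -14802113/32546568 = -0.45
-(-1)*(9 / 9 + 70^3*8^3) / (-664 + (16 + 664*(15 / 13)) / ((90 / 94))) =102735360585 / 89456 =1148445.72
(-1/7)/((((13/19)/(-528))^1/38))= 381216/91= 4189.19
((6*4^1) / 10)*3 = 36 / 5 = 7.20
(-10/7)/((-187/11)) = 10/119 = 0.08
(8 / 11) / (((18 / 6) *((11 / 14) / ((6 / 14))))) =0.13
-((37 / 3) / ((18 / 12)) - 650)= 5776 / 9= 641.78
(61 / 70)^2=3721 / 4900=0.76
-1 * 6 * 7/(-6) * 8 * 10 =560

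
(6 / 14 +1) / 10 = 1 / 7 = 0.14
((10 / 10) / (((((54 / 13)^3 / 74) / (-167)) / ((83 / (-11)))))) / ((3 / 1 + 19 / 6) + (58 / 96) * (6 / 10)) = 199.26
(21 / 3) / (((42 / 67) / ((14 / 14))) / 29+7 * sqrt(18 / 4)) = -7772 / 11325723+3775249 * sqrt(2) / 11325723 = 0.47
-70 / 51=-1.37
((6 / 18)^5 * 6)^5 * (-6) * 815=-52160 / 1162261467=-0.00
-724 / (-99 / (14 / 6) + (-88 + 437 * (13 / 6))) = -30408 / 34289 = -0.89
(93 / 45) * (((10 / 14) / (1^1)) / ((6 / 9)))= 31 / 14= 2.21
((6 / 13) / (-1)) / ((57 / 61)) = -122 / 247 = -0.49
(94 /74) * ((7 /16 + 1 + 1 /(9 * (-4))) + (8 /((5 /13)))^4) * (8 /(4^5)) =791766236533 /426240000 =1857.56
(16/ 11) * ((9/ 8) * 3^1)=54/ 11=4.91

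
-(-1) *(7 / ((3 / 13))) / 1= 91 / 3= 30.33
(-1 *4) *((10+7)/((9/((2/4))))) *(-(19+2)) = 238/3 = 79.33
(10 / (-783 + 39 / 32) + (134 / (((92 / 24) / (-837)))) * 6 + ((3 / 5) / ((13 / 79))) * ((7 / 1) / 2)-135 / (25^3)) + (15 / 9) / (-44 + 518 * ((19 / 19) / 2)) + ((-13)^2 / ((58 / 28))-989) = -3428816419377229893 / 19432632293750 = -176446.32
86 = 86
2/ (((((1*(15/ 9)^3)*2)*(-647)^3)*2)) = -27/ 67710005750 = -0.00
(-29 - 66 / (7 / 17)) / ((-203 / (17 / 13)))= 1.22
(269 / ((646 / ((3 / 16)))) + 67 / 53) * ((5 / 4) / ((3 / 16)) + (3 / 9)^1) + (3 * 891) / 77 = 169146211 / 3834656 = 44.11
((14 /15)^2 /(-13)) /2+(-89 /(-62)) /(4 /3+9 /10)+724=4402164229 /6075225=724.61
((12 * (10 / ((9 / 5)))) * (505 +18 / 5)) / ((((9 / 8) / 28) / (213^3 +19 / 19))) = 220187786237440 / 27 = 8155103193979.26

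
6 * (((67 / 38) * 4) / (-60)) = -67 / 95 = -0.71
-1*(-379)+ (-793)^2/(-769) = -337398/769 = -438.75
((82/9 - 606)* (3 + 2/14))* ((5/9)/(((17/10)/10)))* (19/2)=-33022000/567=-58239.86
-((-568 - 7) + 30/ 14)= 4010/ 7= 572.86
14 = 14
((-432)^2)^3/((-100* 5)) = -1624959306694656/125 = -12999674453557.25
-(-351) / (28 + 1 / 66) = 23166 / 1849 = 12.53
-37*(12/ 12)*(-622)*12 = 276168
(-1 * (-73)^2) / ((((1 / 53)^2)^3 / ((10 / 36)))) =-590569402282205 / 18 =-32809411237900.28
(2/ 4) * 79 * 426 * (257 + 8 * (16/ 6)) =4683515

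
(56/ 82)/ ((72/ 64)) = 224/ 369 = 0.61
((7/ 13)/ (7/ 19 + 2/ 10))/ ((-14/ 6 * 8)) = -95/ 1872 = -0.05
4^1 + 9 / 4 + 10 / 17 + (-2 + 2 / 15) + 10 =15271 / 1020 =14.97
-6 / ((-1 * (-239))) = -6 / 239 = -0.03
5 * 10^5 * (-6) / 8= -375000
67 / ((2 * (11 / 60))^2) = 60300 / 121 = 498.35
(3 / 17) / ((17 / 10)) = 30 / 289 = 0.10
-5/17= -0.29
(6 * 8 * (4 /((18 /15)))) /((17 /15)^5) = 121500000 /1419857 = 85.57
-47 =-47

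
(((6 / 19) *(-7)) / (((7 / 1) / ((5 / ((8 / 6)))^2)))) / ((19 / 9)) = -6075 / 2888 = -2.10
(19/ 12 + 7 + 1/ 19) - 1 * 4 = 1057/ 228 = 4.64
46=46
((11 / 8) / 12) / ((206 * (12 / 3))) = 11 / 79104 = 0.00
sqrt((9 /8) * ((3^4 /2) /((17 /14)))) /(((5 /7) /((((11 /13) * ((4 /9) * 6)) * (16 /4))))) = 5544 * sqrt(238) /1105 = 77.40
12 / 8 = 1.50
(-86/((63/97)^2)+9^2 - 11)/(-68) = 132836/67473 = 1.97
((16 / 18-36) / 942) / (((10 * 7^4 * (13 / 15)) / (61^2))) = -293959 / 44103969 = -0.01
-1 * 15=-15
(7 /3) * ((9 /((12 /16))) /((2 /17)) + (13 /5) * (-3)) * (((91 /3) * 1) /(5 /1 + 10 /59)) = 5900531 /4575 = 1289.73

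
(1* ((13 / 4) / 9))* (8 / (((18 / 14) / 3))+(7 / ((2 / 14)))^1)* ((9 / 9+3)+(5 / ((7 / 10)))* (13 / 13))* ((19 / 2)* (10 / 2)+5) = 171535 / 12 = 14294.58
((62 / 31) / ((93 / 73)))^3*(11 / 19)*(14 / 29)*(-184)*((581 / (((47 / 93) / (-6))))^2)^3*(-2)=254589359912479811230364479749966249984 / 5939347646279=42864869186766662745246650.00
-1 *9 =-9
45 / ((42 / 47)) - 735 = -684.64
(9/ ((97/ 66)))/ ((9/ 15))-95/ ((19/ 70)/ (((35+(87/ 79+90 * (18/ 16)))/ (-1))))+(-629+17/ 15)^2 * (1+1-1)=1525204171649/ 3448350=442299.70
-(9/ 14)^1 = -9/ 14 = -0.64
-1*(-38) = 38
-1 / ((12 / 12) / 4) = -4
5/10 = 1/2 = 0.50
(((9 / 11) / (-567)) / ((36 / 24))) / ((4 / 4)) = -2 / 2079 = -0.00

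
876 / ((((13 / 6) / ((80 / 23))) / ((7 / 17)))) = 2943360 / 5083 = 579.06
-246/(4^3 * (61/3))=-369/1952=-0.19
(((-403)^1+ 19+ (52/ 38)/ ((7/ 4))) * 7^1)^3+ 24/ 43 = -5693262807322360/ 294937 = -19303318360.61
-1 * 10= -10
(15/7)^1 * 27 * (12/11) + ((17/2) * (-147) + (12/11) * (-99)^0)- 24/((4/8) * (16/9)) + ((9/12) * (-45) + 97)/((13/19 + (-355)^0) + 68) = -493992925/407792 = -1211.38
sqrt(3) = 1.73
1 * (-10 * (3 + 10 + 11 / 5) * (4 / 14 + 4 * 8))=-34352 / 7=-4907.43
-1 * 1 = -1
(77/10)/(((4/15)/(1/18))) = 77/48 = 1.60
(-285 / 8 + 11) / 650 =-0.04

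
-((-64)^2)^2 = -16777216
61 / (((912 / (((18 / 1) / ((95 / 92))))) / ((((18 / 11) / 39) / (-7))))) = -12627 / 1806805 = -0.01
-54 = -54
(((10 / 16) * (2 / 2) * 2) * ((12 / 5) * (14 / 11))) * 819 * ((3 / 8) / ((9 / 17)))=2215.02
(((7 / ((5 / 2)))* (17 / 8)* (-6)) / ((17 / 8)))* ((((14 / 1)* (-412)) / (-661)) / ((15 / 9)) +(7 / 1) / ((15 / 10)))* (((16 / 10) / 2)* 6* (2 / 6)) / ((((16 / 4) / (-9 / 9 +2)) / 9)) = -49483728 / 82625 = -598.90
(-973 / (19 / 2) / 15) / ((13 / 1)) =-1946 / 3705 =-0.53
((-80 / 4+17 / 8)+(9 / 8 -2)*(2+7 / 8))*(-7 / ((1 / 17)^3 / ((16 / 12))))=935005.31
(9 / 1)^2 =81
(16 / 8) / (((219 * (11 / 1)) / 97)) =194 / 2409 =0.08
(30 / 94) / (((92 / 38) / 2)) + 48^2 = 2490909 / 1081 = 2304.26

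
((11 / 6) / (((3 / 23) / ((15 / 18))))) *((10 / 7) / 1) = 6325 / 378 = 16.73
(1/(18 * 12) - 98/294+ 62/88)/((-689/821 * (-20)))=733153/32741280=0.02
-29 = -29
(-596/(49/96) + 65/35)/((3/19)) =-1085375/147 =-7383.50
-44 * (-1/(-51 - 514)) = -44/565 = -0.08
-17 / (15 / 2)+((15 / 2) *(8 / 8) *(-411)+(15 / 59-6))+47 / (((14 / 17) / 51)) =-1114292 / 6195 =-179.87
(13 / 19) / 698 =13 / 13262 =0.00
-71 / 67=-1.06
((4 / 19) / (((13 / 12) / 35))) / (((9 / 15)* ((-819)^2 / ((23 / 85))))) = 1840 / 402360777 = 0.00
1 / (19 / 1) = 1 / 19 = 0.05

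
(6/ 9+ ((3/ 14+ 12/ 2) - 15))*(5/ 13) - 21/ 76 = -3.40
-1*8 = -8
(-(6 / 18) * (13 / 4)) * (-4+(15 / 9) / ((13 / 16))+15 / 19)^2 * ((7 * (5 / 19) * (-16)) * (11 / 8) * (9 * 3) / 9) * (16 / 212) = 568168370 / 42532659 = 13.36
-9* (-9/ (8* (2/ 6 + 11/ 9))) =729/ 112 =6.51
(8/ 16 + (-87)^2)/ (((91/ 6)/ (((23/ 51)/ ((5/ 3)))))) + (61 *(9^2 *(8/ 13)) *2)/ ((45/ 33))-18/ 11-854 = 318131129/ 85085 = 3738.98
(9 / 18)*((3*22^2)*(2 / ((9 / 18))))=2904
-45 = -45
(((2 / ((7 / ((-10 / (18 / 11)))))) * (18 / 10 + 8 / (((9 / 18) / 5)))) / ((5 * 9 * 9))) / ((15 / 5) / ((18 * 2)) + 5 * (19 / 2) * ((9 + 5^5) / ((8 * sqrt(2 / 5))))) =287936 / 8481487673345085-2143179632 * sqrt(10) / 565432511556339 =-0.00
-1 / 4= -0.25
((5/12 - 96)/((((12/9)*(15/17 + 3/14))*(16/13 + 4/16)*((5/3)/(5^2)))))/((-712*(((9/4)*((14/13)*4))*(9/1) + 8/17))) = 280103135/26413169376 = 0.01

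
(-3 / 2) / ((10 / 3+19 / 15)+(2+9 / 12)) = -10 / 49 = -0.20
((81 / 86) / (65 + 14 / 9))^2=0.00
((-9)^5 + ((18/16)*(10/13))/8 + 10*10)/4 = -24522739/1664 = -14737.22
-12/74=-6/37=-0.16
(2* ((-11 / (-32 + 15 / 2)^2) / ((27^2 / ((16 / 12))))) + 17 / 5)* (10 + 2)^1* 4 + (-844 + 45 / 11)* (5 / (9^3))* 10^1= 105.59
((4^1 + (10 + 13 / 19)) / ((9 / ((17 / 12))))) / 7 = 527 / 1596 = 0.33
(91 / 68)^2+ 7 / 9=106897 / 41616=2.57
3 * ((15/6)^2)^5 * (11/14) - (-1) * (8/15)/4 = 4834013047/215040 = 22479.60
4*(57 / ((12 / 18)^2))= 513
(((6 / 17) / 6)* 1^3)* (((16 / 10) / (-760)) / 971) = -1 / 7840825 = -0.00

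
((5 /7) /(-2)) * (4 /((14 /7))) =-5 /7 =-0.71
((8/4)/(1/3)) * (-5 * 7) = -210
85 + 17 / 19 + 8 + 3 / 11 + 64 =33057 / 209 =158.17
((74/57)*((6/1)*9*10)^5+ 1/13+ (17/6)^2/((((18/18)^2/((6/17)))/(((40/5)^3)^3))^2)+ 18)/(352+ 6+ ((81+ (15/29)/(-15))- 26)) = 129464129384737980877/2958072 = 43766388845416.20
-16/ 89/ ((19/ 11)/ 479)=-84304/ 1691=-49.85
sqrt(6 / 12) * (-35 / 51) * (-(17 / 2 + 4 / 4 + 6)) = 1085 * sqrt(2) / 204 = 7.52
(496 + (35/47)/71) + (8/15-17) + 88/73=1756665158/3654015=480.75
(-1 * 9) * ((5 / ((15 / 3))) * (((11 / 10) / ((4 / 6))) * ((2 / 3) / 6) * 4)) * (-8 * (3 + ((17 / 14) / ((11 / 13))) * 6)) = 613.03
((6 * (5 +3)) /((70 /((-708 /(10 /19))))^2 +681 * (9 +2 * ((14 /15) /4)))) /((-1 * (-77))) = 2714344560 /28071062024467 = 0.00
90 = 90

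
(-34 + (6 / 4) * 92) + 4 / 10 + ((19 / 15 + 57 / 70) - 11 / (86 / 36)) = 919943 / 9030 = 101.88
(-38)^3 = -54872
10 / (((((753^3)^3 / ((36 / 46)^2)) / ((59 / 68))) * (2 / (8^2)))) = 18880 / 8641206036236334743966858049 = 0.00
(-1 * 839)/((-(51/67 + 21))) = 38.55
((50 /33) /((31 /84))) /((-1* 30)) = -140 /1023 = -0.14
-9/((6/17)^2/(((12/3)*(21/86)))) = -6069/86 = -70.57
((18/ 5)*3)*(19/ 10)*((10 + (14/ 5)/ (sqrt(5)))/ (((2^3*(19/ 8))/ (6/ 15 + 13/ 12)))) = 18.03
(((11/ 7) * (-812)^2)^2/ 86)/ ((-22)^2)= 1109016608/ 43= 25791083.91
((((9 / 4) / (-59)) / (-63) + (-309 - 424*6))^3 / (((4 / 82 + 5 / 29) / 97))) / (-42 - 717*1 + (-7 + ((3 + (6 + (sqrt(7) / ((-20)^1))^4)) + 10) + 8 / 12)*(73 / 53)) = 4799830370529409080563024062500 / 349514524821016201759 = 13732849508.86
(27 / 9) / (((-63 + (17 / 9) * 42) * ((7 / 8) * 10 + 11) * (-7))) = -36 / 27097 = -0.00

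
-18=-18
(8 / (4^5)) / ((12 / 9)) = 3 / 512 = 0.01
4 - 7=-3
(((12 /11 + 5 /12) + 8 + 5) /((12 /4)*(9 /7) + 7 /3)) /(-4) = -2681 /4576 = -0.59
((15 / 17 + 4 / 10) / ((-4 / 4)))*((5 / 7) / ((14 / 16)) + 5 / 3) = -7957 / 2499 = -3.18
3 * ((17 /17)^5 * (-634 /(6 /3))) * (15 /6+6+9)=-33285 /2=-16642.50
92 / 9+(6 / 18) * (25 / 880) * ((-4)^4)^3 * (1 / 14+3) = 338172844 / 693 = 487983.90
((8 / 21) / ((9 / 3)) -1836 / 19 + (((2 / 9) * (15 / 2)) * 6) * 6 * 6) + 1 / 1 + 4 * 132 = 948617 / 1197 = 792.50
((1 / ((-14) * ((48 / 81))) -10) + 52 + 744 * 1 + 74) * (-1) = -192613 / 224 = -859.88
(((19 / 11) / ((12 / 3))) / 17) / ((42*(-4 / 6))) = -19 / 20944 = -0.00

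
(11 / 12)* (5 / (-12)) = -55 / 144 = -0.38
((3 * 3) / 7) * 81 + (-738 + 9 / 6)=-8853 / 14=-632.36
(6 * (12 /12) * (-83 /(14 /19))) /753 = -1577 /1757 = -0.90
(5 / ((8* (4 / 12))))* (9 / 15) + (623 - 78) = 546.12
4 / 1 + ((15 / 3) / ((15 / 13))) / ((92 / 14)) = 643 / 138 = 4.66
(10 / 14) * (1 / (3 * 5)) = 1 / 21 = 0.05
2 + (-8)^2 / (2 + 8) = 42 / 5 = 8.40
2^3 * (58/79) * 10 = 58.73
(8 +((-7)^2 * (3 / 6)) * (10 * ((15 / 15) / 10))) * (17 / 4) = 1105 / 8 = 138.12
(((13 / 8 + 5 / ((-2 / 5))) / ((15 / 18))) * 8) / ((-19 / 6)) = 3132 / 95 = 32.97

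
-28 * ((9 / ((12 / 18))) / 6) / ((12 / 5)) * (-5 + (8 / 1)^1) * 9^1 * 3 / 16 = -8505 / 64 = -132.89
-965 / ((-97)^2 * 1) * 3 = -2895 / 9409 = -0.31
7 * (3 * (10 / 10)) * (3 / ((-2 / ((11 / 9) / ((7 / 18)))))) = -99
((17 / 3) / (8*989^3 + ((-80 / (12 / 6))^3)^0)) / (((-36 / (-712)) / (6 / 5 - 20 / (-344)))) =818533 / 44924275914165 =0.00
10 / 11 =0.91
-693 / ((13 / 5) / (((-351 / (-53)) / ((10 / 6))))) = -56133 / 53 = -1059.11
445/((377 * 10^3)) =89/75400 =0.00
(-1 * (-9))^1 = 9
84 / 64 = 21 / 16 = 1.31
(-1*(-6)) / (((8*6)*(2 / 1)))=1 / 16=0.06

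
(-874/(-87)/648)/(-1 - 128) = -437/3636252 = -0.00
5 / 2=2.50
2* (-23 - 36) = -118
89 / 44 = 2.02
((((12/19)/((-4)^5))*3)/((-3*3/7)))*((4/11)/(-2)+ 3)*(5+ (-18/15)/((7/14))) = 0.01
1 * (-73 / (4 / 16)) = -292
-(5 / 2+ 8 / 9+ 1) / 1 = -79 / 18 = -4.39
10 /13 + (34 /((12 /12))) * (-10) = -4410 /13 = -339.23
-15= -15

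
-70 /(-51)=1.37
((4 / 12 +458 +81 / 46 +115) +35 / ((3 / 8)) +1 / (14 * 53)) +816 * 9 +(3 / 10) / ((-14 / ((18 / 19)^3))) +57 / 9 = 2346599109004 / 292639235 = 8018.74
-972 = -972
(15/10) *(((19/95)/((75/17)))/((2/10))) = 17/50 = 0.34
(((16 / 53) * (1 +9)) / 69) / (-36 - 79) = -32 / 84111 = -0.00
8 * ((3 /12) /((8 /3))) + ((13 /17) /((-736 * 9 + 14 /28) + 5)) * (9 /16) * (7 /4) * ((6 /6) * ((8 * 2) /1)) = 96207 /128588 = 0.75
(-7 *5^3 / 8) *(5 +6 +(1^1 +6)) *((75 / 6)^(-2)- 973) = 38311623 / 20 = 1915581.15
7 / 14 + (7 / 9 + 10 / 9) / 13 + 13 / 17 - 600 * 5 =-11928391 / 3978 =-2998.59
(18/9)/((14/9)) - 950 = -6641/7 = -948.71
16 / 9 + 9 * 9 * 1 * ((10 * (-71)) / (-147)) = 173314 / 441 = 393.00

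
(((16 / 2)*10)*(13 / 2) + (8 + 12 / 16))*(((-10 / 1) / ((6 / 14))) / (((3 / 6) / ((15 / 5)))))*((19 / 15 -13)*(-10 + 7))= -2605680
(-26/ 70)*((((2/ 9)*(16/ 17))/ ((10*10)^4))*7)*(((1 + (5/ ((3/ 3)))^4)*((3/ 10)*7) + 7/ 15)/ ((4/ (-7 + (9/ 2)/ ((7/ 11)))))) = -18317/ 143437500000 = -0.00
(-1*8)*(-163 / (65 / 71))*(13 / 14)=46292 / 35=1322.63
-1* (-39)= 39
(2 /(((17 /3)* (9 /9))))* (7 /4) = 21 /34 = 0.62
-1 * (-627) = 627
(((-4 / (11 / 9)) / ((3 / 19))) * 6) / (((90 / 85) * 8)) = -323 / 22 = -14.68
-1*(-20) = 20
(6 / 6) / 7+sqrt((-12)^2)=85 / 7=12.14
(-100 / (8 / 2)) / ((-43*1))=25 / 43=0.58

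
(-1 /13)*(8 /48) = -1 /78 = -0.01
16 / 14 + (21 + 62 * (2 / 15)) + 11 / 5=3424 / 105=32.61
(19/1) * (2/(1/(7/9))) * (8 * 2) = 4256/9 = 472.89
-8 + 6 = -2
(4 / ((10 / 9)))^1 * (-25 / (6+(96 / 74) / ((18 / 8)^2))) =-8991 / 625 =-14.39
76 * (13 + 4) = 1292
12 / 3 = 4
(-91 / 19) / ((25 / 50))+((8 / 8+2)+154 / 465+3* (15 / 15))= -28694 / 8835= -3.25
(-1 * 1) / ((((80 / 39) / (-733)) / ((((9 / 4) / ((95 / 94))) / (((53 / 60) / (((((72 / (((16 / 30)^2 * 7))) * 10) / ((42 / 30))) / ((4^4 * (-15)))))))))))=-24486909525 / 404217856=-60.58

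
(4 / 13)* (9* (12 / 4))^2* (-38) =-110808 / 13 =-8523.69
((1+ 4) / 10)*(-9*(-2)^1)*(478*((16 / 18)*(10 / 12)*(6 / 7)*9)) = 172080 / 7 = 24582.86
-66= -66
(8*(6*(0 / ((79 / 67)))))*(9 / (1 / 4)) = 0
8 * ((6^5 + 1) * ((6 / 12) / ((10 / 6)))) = 93324 / 5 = 18664.80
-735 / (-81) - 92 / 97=21281 / 2619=8.13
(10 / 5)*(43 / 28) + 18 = 295 / 14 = 21.07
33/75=11/25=0.44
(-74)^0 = 1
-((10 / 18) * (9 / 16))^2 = -25 / 256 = -0.10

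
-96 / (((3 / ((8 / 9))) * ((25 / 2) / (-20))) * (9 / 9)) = 2048 / 45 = 45.51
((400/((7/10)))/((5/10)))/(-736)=-250/161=-1.55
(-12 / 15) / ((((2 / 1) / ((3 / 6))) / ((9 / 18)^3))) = -1 / 40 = -0.02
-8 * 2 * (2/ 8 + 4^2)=-260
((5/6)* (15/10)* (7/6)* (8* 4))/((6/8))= 560/9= 62.22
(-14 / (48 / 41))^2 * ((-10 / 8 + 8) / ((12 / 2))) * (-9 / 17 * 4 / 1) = -340.68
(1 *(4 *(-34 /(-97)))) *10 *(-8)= -10880 /97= -112.16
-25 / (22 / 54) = -675 / 11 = -61.36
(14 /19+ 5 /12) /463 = 263 /105564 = 0.00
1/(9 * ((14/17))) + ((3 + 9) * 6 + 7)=9971/126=79.13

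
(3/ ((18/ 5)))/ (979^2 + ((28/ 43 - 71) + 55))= 215/ 247273818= 0.00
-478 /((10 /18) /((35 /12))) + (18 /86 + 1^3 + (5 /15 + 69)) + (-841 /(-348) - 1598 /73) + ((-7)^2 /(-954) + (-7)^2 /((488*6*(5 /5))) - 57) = -3676020447983 /1461367728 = -2515.47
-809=-809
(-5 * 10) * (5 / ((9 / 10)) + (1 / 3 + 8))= -6250 / 9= -694.44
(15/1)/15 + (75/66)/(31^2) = 21167/21142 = 1.00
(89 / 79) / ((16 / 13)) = 1157 / 1264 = 0.92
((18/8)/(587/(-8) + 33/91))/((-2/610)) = 9.40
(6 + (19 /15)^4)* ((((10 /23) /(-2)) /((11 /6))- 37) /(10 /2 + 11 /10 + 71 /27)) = -741156502 /20329125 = -36.46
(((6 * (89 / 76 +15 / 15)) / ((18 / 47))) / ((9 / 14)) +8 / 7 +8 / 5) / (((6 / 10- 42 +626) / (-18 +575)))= 371049449 / 6997662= 53.02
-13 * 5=-65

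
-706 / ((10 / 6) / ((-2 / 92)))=1059 / 115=9.21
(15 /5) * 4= 12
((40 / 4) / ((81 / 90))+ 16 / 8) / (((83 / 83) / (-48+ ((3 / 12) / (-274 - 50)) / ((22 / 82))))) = -40375411 / 64152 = -629.37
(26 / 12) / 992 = 13 / 5952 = 0.00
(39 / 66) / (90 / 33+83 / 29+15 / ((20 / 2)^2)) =3770 / 36617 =0.10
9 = 9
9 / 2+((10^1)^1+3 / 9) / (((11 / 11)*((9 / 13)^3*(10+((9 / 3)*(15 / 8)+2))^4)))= 7780345583507 / 1728841700214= 4.50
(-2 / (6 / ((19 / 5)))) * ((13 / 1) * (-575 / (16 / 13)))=369265 / 48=7693.02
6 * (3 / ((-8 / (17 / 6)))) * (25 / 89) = -1275 / 712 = -1.79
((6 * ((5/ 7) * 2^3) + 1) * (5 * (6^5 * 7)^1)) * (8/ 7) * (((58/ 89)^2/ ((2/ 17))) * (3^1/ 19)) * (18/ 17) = 367264834560/ 55447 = 6623709.75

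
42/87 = 14/29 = 0.48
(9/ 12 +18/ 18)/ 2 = 7/ 8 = 0.88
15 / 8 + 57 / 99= 647 / 264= 2.45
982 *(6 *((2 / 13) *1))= 11784 / 13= 906.46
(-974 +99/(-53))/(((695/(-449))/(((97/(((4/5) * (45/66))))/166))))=24778651843/36687660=675.39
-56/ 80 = -7/ 10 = -0.70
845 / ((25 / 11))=1859 / 5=371.80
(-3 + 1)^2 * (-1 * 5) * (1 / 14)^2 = -5 / 49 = -0.10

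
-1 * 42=-42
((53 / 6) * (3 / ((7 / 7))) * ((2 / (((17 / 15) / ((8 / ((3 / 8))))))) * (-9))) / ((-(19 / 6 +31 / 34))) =28620 / 13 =2201.54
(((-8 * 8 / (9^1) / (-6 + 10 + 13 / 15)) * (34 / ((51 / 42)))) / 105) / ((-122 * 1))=128 / 40077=0.00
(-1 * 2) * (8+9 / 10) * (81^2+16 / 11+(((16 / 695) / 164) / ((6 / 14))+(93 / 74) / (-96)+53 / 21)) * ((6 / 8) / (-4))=9107198448433857 / 415653145600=21910.57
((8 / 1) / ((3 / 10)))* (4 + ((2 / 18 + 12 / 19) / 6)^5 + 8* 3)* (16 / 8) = 159171493138439675 / 106587942821379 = 1493.33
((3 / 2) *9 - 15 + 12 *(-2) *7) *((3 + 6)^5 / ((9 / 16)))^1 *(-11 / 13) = 195727752 / 13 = 15055980.92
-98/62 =-49/31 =-1.58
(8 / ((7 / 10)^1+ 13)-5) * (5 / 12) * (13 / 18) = -39325 / 29592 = -1.33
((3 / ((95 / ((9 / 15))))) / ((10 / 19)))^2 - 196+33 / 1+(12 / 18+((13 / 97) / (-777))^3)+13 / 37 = -4334325374867384621371 / 26758285091775562500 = -161.98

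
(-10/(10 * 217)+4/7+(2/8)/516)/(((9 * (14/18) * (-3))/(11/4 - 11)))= 2794979/12540864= 0.22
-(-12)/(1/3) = 36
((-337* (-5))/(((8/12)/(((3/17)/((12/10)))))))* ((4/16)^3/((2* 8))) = 25275/69632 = 0.36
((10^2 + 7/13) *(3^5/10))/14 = 317601/1820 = 174.51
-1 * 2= -2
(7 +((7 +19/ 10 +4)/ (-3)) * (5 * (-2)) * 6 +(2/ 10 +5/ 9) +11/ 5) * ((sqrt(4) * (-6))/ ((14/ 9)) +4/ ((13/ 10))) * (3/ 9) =-414.20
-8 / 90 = -4 / 45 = -0.09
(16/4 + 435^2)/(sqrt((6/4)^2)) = 378458/3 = 126152.67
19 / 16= 1.19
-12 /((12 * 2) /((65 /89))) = -65 /178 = -0.37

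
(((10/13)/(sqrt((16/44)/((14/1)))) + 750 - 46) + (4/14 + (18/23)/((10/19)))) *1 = 5 *sqrt(154)/13 + 568147/805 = 710.55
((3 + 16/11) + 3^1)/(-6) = -41/33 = -1.24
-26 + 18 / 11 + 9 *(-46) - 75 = -5647 / 11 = -513.36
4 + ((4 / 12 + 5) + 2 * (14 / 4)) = 49 / 3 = 16.33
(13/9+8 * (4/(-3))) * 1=-83/9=-9.22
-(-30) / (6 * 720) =1 / 144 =0.01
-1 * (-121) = 121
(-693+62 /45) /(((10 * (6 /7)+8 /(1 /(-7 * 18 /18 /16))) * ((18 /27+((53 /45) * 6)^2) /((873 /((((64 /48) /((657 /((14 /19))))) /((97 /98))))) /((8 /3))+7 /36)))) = -13324220592135925 /22816450944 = -583974.28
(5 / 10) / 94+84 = 15793 / 188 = 84.01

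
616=616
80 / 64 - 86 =-339 / 4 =-84.75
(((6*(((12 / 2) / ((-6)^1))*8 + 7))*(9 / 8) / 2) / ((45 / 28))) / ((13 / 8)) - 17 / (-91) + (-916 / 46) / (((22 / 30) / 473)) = -134423119 / 10465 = -12845.02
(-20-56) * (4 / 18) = -152 / 9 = -16.89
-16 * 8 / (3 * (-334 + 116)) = 64 / 327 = 0.20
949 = 949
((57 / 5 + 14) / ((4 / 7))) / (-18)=-2.47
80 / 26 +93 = 1249 / 13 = 96.08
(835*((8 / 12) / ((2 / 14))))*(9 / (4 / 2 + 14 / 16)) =280560 / 23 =12198.26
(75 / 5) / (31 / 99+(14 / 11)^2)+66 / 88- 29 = -20.49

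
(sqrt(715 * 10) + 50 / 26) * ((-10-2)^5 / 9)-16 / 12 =-2391021.10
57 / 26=2.19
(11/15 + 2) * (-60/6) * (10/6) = -410/9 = -45.56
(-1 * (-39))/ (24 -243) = -13/ 73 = -0.18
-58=-58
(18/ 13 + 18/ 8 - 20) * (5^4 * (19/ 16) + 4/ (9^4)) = -66303060089/ 5458752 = -12146.19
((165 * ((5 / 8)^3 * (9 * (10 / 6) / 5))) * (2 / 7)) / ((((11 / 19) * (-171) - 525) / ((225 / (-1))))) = 4640625 / 372736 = 12.45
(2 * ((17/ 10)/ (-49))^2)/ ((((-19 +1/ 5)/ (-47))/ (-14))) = -289/ 3430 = -0.08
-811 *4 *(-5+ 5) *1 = 0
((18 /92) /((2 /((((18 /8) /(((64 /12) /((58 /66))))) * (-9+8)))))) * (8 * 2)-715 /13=-55.58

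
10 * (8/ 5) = 16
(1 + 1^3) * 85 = 170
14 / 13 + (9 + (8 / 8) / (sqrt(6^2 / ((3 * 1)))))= sqrt(3) / 6 + 131 / 13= 10.37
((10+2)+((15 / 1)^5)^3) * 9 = 3941045013427734483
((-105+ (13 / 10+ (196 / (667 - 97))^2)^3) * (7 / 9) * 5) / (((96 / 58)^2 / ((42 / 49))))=-368283482701010512663 / 2963213042313600000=-124.29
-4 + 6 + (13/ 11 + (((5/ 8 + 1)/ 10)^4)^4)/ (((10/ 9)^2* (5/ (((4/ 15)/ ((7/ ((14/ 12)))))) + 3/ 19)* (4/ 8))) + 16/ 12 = 11102096472158430290757776862051528289/ 3313734532070375424000000000000000000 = 3.35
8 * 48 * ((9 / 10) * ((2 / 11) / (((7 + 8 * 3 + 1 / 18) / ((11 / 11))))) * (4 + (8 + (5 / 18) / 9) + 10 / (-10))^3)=182609612896 / 67239315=2715.82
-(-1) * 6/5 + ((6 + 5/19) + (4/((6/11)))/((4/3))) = 2463/190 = 12.96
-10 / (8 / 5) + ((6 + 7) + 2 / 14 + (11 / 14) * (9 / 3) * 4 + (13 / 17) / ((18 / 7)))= 71195 / 4284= 16.62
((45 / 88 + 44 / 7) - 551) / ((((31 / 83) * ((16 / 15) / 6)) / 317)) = -396909459855 / 152768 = -2598119.11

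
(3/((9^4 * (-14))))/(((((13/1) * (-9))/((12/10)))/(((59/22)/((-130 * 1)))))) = -0.00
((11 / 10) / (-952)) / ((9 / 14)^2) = -77 / 27540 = -0.00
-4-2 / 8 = -17 / 4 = -4.25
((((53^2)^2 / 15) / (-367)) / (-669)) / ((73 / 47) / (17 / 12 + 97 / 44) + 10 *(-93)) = -88633773073 / 38455796085840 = -0.00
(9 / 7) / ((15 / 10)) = 6 / 7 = 0.86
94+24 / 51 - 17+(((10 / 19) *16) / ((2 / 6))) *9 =98463 / 323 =304.84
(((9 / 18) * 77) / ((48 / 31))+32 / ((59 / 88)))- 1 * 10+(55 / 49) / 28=121681327 / 1942752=62.63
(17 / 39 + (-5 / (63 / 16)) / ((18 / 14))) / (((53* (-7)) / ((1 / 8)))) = 83 / 446472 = 0.00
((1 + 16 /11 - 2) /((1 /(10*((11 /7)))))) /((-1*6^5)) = -25 /27216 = -0.00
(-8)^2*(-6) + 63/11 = -4161/11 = -378.27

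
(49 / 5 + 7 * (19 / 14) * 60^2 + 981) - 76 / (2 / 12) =173674 / 5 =34734.80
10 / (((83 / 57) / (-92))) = -52440 / 83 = -631.81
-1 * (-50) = 50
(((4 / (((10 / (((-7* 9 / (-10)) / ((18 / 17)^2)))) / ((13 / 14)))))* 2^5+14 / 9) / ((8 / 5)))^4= 3329579.76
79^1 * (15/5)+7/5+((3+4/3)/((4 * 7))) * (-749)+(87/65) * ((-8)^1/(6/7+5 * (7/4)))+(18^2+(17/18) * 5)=283314281/629460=450.09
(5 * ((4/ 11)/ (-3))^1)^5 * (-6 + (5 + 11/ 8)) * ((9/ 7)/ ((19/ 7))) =-400000/ 27539721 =-0.01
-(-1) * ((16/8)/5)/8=0.05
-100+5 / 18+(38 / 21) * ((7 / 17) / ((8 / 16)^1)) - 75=-53009 / 306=-173.23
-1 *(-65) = 65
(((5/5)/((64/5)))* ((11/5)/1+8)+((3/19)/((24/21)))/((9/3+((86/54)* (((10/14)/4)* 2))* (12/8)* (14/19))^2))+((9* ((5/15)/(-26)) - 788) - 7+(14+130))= -833270481561/1281347392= -650.31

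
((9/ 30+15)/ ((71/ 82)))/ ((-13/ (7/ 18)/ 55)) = -53669/ 1846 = -29.07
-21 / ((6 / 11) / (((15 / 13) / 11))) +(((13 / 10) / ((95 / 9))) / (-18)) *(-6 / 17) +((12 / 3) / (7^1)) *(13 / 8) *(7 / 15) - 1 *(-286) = 177867931 / 629850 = 282.40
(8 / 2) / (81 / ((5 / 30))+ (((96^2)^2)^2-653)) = 4 / 7213895789838169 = 0.00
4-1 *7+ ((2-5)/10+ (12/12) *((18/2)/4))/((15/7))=-209/100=-2.09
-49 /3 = -16.33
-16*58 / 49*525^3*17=-46588500000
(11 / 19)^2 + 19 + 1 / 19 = 6999 / 361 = 19.39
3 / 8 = 0.38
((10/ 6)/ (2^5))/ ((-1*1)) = -5/ 96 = -0.05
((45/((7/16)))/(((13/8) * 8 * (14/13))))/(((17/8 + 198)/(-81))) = -233280/78449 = -2.97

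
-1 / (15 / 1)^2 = -1 / 225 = -0.00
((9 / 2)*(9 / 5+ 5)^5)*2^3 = 1635675264 / 3125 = 523416.08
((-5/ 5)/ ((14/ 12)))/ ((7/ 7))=-6/ 7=-0.86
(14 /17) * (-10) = -140 /17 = -8.24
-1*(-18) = 18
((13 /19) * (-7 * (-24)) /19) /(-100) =-546 /9025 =-0.06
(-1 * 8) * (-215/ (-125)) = -344/ 25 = -13.76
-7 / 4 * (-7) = 49 / 4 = 12.25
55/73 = 0.75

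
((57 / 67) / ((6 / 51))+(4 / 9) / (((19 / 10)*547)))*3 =21.70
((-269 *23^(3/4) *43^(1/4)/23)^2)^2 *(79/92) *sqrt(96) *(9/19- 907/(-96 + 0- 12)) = 323813797743295585 *sqrt(6)/1085508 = 730698047498.38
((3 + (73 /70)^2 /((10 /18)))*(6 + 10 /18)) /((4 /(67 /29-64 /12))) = -628236779 /25578000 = -24.56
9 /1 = 9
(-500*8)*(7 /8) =-3500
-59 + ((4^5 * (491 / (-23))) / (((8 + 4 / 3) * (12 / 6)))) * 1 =-198043 / 161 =-1230.08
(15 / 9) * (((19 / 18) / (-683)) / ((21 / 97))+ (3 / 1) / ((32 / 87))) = 168311095 / 12392352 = 13.58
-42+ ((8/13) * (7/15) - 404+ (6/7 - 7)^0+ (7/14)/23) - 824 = -11380159/8970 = -1268.69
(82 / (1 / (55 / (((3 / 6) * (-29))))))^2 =96742.45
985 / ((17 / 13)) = 12805 / 17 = 753.24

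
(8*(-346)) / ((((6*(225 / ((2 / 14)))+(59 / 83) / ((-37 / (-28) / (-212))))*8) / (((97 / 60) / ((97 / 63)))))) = -1593849 / 40958180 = -0.04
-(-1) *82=82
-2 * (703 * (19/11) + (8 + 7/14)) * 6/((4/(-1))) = 80703/22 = 3668.32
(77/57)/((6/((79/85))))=0.21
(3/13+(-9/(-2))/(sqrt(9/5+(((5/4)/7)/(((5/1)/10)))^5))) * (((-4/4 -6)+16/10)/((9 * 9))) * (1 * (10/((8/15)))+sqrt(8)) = -(4856041+3822 * sqrt(339922870)) * (8 * sqrt(2)+75)/1262570660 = -5.15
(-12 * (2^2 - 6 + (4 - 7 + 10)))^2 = 3600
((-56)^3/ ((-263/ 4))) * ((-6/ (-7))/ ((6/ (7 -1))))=602112/ 263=2289.40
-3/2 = -1.50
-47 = -47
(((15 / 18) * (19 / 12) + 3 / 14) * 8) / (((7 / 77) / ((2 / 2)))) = 8503 / 63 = 134.97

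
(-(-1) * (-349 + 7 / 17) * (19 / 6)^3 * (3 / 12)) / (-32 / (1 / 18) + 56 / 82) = 833251897 / 173230272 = 4.81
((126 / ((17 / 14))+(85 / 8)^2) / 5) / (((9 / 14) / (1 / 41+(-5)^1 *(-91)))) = 961977401 / 31365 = 30670.41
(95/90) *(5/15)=19/54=0.35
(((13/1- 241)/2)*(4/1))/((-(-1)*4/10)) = -1140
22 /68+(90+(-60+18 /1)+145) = 6573 /34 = 193.32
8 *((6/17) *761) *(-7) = -255696/17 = -15040.94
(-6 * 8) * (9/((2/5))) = -1080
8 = 8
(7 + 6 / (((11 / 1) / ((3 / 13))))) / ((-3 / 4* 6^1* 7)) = -2038 / 9009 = -0.23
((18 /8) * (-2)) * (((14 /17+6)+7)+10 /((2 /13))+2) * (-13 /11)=80379 /187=429.83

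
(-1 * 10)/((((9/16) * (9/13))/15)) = -10400/27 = -385.19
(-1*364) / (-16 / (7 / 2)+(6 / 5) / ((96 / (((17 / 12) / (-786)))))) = 1922618880 / 24146039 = 79.62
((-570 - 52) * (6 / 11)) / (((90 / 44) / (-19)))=47272 / 15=3151.47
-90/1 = -90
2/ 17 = 0.12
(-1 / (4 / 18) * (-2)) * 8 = 72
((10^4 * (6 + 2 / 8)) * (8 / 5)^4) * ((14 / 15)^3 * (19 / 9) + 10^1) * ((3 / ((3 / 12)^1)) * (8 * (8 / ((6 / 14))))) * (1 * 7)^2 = 511994067156992 / 1215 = 421394293956.37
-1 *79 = -79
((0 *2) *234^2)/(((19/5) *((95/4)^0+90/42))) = 0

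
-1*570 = -570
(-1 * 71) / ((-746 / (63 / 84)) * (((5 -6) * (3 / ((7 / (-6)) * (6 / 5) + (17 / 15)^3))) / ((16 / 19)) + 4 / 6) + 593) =-240264 / 215030369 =-0.00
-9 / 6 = -3 / 2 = -1.50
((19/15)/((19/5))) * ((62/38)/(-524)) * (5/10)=-31/59736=-0.00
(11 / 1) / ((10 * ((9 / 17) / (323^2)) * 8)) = 19509523 / 720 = 27096.56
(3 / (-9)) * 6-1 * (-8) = 6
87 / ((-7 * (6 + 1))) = -1.78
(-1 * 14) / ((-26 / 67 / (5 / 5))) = 469 / 13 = 36.08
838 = 838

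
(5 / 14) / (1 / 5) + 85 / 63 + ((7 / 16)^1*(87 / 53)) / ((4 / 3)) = 785021 / 213696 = 3.67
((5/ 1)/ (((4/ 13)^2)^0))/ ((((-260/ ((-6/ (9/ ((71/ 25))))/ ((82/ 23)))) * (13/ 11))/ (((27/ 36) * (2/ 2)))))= 17963/ 2771600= 0.01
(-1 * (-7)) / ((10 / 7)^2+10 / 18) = 3087 / 1145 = 2.70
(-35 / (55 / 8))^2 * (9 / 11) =28224 / 1331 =21.21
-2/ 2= -1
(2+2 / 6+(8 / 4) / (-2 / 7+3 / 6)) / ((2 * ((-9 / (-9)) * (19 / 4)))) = 70 / 57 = 1.23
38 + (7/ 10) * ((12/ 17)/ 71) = 229372/ 6035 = 38.01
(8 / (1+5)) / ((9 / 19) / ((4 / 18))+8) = 0.13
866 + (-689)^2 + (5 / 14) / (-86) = 572606743 / 1204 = 475587.00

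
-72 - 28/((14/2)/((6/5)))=-384/5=-76.80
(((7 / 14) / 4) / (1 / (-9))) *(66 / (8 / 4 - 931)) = 297 / 3716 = 0.08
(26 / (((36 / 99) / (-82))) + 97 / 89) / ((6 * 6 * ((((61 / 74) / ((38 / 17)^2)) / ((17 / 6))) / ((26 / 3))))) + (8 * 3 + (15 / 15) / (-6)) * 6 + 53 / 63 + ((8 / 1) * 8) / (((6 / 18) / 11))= -1150214976374 / 52330131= -21979.98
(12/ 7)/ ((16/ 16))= 1.71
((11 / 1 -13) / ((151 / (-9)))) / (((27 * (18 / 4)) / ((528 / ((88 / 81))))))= 72 / 151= 0.48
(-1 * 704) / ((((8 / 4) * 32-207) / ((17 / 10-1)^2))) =784 / 325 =2.41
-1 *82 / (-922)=41 / 461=0.09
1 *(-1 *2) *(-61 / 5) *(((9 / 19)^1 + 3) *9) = 72468 / 95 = 762.82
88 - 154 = -66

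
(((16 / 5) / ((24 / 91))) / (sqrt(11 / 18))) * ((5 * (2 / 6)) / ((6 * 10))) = 91 * sqrt(22) / 990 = 0.43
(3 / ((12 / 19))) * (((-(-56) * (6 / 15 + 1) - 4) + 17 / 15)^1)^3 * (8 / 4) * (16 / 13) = 221071784824 / 43875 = 5038673.16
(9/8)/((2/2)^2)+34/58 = 397/232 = 1.71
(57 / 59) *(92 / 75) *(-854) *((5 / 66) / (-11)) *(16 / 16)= 746396 / 107085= 6.97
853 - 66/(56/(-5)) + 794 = 46281/28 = 1652.89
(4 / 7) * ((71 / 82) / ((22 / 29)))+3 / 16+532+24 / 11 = 27025007 / 50512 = 535.02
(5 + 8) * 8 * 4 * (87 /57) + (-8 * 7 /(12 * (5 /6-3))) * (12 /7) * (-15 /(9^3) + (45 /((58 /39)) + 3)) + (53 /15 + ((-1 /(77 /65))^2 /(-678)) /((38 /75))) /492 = 966049368692668453 /1275010342285680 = 757.68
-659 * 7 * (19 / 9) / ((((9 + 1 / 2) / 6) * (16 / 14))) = -32291 / 6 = -5381.83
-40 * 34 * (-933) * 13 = 16495440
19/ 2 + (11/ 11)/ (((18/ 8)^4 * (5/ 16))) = 631487/ 65610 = 9.62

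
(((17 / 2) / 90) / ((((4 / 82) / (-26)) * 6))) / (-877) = 9061 / 947160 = 0.01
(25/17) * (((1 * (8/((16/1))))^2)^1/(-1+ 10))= 25/612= 0.04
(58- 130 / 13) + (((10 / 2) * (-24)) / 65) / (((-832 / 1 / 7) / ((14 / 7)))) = 32469 / 676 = 48.03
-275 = -275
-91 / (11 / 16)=-1456 / 11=-132.36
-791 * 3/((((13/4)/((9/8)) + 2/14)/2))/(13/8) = -2391984/2483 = -963.34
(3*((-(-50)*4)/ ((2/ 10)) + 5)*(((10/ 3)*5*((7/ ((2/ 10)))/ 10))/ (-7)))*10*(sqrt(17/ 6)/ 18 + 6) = -1507500 - 41875*sqrt(102)/ 18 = -1530995.38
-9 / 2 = -4.50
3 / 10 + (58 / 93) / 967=270373 / 899310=0.30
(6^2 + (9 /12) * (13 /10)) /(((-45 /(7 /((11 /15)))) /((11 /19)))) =-3451 /760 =-4.54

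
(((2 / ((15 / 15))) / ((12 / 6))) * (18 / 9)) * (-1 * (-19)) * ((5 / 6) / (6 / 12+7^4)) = 190 / 14409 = 0.01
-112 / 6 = -56 / 3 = -18.67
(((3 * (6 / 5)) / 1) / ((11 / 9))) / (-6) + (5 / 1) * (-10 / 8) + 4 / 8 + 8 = 387 / 220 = 1.76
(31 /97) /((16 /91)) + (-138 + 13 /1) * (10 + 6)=-1998.18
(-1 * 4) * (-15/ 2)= 30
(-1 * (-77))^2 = 5929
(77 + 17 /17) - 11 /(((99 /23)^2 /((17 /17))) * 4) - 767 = -2456125 /3564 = -689.15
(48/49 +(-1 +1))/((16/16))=48/49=0.98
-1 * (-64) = 64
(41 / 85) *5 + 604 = 10309 / 17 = 606.41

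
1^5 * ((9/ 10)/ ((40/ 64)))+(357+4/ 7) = 62827/ 175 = 359.01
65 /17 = 3.82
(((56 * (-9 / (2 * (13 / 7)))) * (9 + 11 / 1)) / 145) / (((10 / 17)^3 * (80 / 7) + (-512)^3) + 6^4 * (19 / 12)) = 60665724 / 435040208740033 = 0.00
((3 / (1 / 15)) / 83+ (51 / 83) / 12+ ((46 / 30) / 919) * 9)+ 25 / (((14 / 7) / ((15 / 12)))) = 49529371 / 3051080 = 16.23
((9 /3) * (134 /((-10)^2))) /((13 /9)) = 1809 /650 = 2.78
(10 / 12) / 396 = 5 / 2376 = 0.00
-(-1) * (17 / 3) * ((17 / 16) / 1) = 289 / 48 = 6.02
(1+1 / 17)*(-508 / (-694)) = 4572 / 5899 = 0.78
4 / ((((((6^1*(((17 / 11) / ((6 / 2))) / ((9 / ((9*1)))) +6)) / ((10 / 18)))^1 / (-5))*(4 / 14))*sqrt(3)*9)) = -385*sqrt(3) / 10449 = -0.06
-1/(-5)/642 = 0.00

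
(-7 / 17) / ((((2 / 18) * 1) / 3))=-11.12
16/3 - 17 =-35/3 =-11.67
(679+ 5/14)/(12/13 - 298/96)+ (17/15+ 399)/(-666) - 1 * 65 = -17944092092/47587365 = -377.08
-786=-786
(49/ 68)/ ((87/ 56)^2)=38416/ 128673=0.30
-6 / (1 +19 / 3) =-9 / 11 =-0.82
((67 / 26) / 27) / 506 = 67 / 355212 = 0.00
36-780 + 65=-679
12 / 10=6 / 5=1.20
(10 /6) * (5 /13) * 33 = 275 /13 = 21.15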